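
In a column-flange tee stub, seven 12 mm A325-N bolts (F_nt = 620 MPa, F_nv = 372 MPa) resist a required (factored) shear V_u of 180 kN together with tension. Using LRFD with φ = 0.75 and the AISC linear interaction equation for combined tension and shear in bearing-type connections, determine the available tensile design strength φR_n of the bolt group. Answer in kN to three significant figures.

179 kN

A_b = π·12²/4 = 113.1 mm²; f_rv = 180 × 1000 / (7 × 113.1) = 227.4 MPa.
F'_nt = 1.3 F_nt − (F_nt / φF_nv) f_rv = 1.3·620 − (620/(0.75·372))·227.4 = 300.7 MPa, capped at F_nt → F'_nt = 300.7 MPa.
R_n = F'_nt · A_b · n = 300.7 × 113.1 × 7 / 1000 = 238.1 kN.
Design strength φR_n = 0.75 × 238.1 = 179 kN.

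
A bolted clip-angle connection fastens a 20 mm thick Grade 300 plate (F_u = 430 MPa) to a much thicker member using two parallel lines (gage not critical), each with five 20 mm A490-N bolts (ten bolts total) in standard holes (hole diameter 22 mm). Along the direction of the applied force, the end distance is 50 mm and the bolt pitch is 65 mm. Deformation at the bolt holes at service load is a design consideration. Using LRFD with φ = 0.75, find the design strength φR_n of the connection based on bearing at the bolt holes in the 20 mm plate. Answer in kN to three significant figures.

Per bolt r_n = 1.2 l_c t F_u ≤ 2.4 d t F_u; upper limit = 2.4 × 20 × 20 × 430 / 1000 = 412.8 kN.
Edge bolt: l_c = 50 − 22/2 = 39 mm → 1.2 × 39 × 20 × 430 / 1000 = 402.5 → r_n = 402.5 kN.
Interior bolts: l_c = 65 − 22 = 43 mm → 1.2 × 43 × 20 × 430 / 1000 = 443.8 → r_n = 412.8 kN.
R_n = 2 × 402.5 + 8 × 412.8 = 4107 kN.
Design strength φR_n = 0.75 × 4107 = 3080 kN.

3080 kN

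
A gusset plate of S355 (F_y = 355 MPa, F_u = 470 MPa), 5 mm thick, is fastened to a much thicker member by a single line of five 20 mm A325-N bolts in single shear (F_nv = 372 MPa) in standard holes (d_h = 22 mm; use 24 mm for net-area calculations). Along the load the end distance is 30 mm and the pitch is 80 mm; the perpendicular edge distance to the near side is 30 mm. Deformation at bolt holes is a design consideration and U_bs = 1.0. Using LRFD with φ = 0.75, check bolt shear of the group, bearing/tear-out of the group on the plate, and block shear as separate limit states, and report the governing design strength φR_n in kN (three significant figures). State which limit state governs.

288 kN (block shear governs)

Bolt shear: A_b = π·20²/4 = 314.2 mm²; R_n = 372 × 314.2 × 5 × 1 / 1000 = 584.3 kN → 0.75 × 584.3 = 438 kN.
Bearing: edge l_c = 19, r_n = 53.58 kN; interior l_c = 58, r_n = 112.8 kN; R_n = 53.58 + 4·112.8 = 504.8 kN → 379 kN.
Block shear: A_gv = 1750, A_nv = 1210, A_nt = 90 mm²; R_n = min(0.6F_uA_nv, 0.6F_yA_gv) + U_bs·F_u·A_nt = 383.5 kN → 288 kN.
Block shear governs: 288 kN.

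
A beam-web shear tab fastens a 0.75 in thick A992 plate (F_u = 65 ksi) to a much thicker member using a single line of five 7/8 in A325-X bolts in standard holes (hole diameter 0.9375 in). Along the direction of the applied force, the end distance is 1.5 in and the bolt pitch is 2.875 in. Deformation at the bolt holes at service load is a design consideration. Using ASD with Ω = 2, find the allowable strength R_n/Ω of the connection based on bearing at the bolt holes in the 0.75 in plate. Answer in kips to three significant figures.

Per bolt r_n = 1.2 l_c t F_u ≤ 2.4 d t F_u; upper limit = 2.4 × 0.875 × 0.75 × 65 = 102.4 kips.
Edge bolt: l_c = 1.5 − 0.9375/2 = 1.031 in → 1.2 × 1.031 × 0.75 × 65 = 60.33 → r_n = 60.33 kips.
Interior bolts: l_c = 2.875 − 0.9375 = 1.938 in → 1.2 × 1.938 × 0.75 × 65 = 113.3 → r_n = 102.4 kips.
R_n = 1 × 60.33 + 4 × 102.4 = 469.8 kips.
Allowable strength R_n/Ω = 469.8 / 2 = 235 kips.

235 kips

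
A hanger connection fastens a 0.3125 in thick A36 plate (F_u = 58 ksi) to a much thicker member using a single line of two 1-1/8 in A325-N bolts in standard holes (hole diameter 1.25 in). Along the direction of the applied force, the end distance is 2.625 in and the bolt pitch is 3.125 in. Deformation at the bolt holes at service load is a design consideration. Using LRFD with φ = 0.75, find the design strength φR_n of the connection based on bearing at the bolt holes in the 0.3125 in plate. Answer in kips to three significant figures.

63.2 kips

Per bolt r_n = 1.2 l_c t F_u ≤ 2.4 d t F_u; upper limit = 2.4 × 1.125 × 0.3125 × 58 = 48.94 kips.
Edge bolt: l_c = 2.625 − 1.25/2 = 2 in → 1.2 × 2 × 0.3125 × 58 = 43.5 → r_n = 43.5 kips.
Interior bolts: l_c = 3.125 − 1.25 = 1.875 in → 1.2 × 1.875 × 0.3125 × 58 = 40.78 → r_n = 40.78 kips.
R_n = 1 × 43.5 + 1 × 40.78 = 84.28 kips.
Design strength φR_n = 0.75 × 84.28 = 63.2 kips.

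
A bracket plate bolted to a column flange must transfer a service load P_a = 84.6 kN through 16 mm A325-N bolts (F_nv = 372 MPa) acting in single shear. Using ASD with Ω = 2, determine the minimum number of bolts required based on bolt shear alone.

A_b = π·16²/4 = 201.1 mm².
Per-bolt allowable strength R_n/Ω = 372 × 201.1 × 1 / 1000 / 2 = 37.4 kN.
n ≥ 84.6 / 37.4 = 2.262 → use 3 bolts.

3 bolts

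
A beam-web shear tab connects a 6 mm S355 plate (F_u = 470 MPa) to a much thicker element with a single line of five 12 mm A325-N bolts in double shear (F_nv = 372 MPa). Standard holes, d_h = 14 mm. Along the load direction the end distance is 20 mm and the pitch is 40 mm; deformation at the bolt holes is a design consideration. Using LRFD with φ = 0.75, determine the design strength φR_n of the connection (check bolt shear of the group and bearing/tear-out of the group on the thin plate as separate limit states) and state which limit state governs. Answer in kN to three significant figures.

277 kN (bearing governs)

Bolt shear: A_b = π·12²/4 = 113.1 mm²; R_n = 372 × 113.1 × 5 × 2 / 1000 = 420.7 kN → 0.75 × 420.7 = 316 kN.
Bearing (1.2 l_c t F_u ≤ 2.4 d t F_u): upper limit = 2.4·12·6·470 / 1000 = 81.22 kN.
  Edge l_c = 20 − 14/2 = 13 → r_n = 43.99 kN; interior l_c = 40 − 14 = 26 → r_n = 81.22 kN.
  R_n,bearing = 1·43.99 + 4·81.22 = 368.9 kN → 0.75 × 368.9 = 277 kN.
Bearing governs: 277 kN.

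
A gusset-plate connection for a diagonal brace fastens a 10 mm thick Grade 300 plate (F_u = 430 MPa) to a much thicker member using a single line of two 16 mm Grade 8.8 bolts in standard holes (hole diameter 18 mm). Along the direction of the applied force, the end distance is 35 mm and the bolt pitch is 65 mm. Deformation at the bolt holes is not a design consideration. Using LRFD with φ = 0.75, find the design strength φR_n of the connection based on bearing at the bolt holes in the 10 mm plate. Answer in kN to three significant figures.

Per bolt r_n = 1.5 l_c t F_u ≤ 3.0 d t F_u; upper limit = 3.0 × 16 × 10 × 430 / 1000 = 206.4 kN.
Edge bolt: l_c = 35 − 18/2 = 26 mm → 1.5 × 26 × 10 × 430 / 1000 = 167.7 → r_n = 167.7 kN.
Interior bolts: l_c = 65 − 18 = 47 mm → 1.5 × 47 × 10 × 430 / 1000 = 303.2 → r_n = 206.4 kN.
R_n = 1 × 167.7 + 1 × 206.4 = 374.1 kN.
Design strength φR_n = 0.75 × 374.1 = 281 kN.

281 kN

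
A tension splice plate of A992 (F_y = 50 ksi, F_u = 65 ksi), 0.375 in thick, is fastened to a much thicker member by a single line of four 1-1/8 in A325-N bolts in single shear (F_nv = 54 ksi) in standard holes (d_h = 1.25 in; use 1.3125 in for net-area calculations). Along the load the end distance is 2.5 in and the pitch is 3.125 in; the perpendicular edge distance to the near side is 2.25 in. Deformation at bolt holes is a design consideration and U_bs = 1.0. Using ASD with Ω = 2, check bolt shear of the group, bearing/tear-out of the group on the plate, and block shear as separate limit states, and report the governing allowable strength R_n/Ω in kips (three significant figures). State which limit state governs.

Bolt shear: A_b = π·1.125²/4 = 0.994 in²; R_n = 54 × 0.994 × 4 × 1 = 214.7 kips → 214.7 / 2 = 107 kips.
Bearing: edge l_c = 1.875, r_n = 54.84 kips; interior l_c = 1.875, r_n = 54.84 kips; R_n = 54.84 + 3·54.84 = 219.4 kips → 110 kips.
Block shear: A_gv = 4.453, A_nv = 2.73, A_nt = 0.5977 in²; R_n = min(0.6F_uA_nv, 0.6F_yA_gv) + U_bs·F_u·A_nt = 145.3 kips → 72.7 kips.
Block shear governs: 72.7 kips.

72.7 kips (block shear governs)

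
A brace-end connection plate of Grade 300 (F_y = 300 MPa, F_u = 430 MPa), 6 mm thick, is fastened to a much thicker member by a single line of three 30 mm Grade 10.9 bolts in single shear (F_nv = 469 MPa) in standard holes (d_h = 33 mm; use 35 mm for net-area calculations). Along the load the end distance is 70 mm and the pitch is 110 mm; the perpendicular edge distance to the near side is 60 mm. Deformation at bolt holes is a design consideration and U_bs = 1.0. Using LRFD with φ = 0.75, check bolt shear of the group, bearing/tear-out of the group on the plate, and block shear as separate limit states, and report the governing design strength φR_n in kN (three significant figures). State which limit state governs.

317 kN (block shear governs)

Bolt shear: A_b = π·30²/4 = 706.9 mm²; R_n = 469 × 706.9 × 3 × 1 / 1000 = 994.5 kN → 0.75 × 994.5 = 746 kN.
Bearing: edge l_c = 53.5, r_n = 165.6 kN; interior l_c = 77, r_n = 185.8 kN; R_n = 165.6 + 2·185.8 = 537.2 kN → 403 kN.
Block shear: A_gv = 1740, A_nv = 1215, A_nt = 255 mm²; R_n = min(0.6F_uA_nv, 0.6F_yA_gv) + U_bs·F_u·A_nt = 422.9 kN → 317 kN.
Block shear governs: 317 kN.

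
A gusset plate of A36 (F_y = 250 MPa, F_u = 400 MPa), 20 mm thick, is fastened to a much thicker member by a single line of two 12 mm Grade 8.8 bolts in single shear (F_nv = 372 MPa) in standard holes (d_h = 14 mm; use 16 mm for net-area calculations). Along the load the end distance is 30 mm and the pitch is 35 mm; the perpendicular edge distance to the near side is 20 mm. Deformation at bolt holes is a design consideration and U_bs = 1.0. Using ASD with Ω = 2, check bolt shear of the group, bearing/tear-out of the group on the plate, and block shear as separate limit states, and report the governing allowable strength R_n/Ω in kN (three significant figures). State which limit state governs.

42.1 kN (bolt shear governs)

Bolt shear: A_b = π·12²/4 = 113.1 mm²; R_n = 372 × 113.1 × 2 × 1 / 1000 = 84.14 kN → 84.14 / 2 = 42.1 kN.
Bearing: edge l_c = 23, r_n = 220.8 kN; interior l_c = 21, r_n = 201.6 kN; R_n = 220.8 + 1·201.6 = 422.4 kN → 211 kN.
Block shear: A_gv = 1300, A_nv = 820, A_nt = 240 mm²; R_n = min(0.6F_uA_nv, 0.6F_yA_gv) + U_bs·F_u·A_nt = 291 kN → 146 kN.
Bolt shear governs: 42.1 kN.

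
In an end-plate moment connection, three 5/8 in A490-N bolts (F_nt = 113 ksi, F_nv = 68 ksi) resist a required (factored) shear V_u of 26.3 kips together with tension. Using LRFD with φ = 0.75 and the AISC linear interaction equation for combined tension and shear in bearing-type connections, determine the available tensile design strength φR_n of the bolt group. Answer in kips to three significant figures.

57.7 kips

A_b = π·0.625²/4 = 0.3068 in²; f_rv = 26.3 / (3 × 0.3068) = 28.57 ksi.
F'_nt = 1.3 F_nt − (F_nt / φF_nv) f_rv = 1.3·113 − (113/(0.75·68))·28.57 = 83.59 ksi, capped at F_nt → F'_nt = 83.59 ksi.
R_n = F'_nt · A_b · n = 83.59 × 0.3068 × 3 = 76.93 kips.
Design strength φR_n = 0.75 × 76.93 = 57.7 kips.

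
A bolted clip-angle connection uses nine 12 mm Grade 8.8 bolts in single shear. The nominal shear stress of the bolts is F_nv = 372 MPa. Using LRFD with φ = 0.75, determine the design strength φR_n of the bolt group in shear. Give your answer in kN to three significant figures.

284 kN

A_b = π × 12² / 4 = 113.1 mm².
R_n = F_nv · A_b · n · n_s = 372 × 113.1 × 9 × 1 / 1000 = 378.6 kN.
Design strength φR_n = 0.75 × 378.6 = 284 kN.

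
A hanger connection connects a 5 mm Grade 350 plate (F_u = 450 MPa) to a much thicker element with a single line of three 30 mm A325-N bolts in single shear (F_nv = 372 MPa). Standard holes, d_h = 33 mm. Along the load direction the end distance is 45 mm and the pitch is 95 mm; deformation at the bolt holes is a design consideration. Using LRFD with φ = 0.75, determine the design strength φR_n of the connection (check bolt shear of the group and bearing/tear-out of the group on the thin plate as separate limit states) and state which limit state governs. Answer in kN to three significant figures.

301 kN (bearing governs)

Bolt shear: A_b = π·30²/4 = 706.9 mm²; R_n = 372 × 706.9 × 3 × 1 / 1000 = 788.9 kN → 0.75 × 788.9 = 592 kN.
Bearing (1.2 l_c t F_u ≤ 2.4 d t F_u): upper limit = 2.4·30·5·450 / 1000 = 162 kN.
  Edge l_c = 45 − 33/2 = 28.5 → r_n = 76.95 kN; interior l_c = 95 − 33 = 62 → r_n = 162 kN.
  R_n,bearing = 1·76.95 + 2·162 = 400.9 kN → 0.75 × 400.9 = 301 kN.
Bearing governs: 301 kN.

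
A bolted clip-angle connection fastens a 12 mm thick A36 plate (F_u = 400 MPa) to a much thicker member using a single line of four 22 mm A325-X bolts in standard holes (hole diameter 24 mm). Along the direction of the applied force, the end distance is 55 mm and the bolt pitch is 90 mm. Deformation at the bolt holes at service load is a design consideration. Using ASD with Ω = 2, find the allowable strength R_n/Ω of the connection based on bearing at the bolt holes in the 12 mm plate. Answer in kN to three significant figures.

Per bolt r_n = 1.2 l_c t F_u ≤ 2.4 d t F_u; upper limit = 2.4 × 22 × 12 × 400 / 1000 = 253.4 kN.
Edge bolt: l_c = 55 − 24/2 = 43 mm → 1.2 × 43 × 12 × 400 / 1000 = 247.7 → r_n = 247.7 kN.
Interior bolts: l_c = 90 − 24 = 66 mm → 1.2 × 66 × 12 × 400 / 1000 = 380.2 → r_n = 253.4 kN.
R_n = 1 × 247.7 + 3 × 253.4 = 1008 kN.
Allowable strength R_n/Ω = 1008 / 2 = 504 kN.

504 kN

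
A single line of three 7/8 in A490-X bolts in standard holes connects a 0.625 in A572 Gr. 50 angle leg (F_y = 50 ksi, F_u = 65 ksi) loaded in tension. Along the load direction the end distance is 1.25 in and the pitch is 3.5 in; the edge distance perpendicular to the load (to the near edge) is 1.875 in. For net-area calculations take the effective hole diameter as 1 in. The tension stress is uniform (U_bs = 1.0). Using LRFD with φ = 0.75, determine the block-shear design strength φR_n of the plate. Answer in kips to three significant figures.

147 kips

Shear plane L_v = 1.25 + 2·3.5 = 8.25 in; A_gv = 8.25 × 0.625 = 5.156 in².
A_nv = (8.25 − 2.5·1) × 0.625 = 3.594 in².
A_nt = (1.875 − 0.5·1) × 0.625 = 0.8594 in².
0.6 F_u A_nv = 140.2 kips; 0.6 F_y A_gv = 154.7 kips → shear rupture governs the shear term.
R_n = 140.2 + 1.0 × 65 × 0.8594 = 196 kips.
Design strength φR_n = 0.75 × 196 = 147 kips.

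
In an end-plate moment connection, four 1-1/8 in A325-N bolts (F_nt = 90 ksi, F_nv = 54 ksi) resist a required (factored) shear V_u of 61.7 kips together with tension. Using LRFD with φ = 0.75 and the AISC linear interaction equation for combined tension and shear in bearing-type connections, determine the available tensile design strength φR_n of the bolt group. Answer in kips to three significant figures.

A_b = π·1.125²/4 = 0.994 in²; f_rv = 61.7 / (4 × 0.994) = 15.52 ksi.
F'_nt = 1.3 F_nt − (F_nt / φF_nv) f_rv = 1.3·90 − (90/(0.75·54))·15.52 = 82.52 ksi, capped at F_nt → F'_nt = 82.52 ksi.
R_n = F'_nt · A_b · n = 82.52 × 0.994 × 4 = 328.1 kips.
Design strength φR_n = 0.75 × 328.1 = 246 kips.

246 kips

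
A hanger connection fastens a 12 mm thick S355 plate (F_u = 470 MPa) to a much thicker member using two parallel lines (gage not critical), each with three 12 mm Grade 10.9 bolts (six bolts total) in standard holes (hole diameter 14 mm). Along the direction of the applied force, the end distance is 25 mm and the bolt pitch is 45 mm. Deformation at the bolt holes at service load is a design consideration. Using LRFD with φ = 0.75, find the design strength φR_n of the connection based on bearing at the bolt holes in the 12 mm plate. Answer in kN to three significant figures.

Per bolt r_n = 1.2 l_c t F_u ≤ 2.4 d t F_u; upper limit = 2.4 × 12 × 12 × 470 / 1000 = 162.4 kN.
Edge bolt: l_c = 25 − 14/2 = 18 mm → 1.2 × 18 × 12 × 470 / 1000 = 121.8 → r_n = 121.8 kN.
Interior bolts: l_c = 45 − 14 = 31 mm → 1.2 × 31 × 12 × 470 / 1000 = 209.8 → r_n = 162.4 kN.
R_n = 2 × 121.8 + 4 × 162.4 = 893.4 kN.
Design strength φR_n = 0.75 × 893.4 = 670 kN.

670 kN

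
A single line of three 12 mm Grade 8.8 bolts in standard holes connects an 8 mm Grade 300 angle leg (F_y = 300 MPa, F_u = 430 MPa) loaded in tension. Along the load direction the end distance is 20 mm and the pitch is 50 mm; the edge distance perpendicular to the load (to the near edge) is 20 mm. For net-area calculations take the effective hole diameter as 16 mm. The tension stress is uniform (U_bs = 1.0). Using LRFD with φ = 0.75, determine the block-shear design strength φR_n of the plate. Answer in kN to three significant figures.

155 kN

Shear plane L_v = 20 + 2·50 = 120 mm; A_gv = 120 × 8 = 960 mm².
A_nv = (120 − 2.5·16) × 8 = 640 mm².
A_nt = (20 − 0.5·16) × 8 = 96 mm².
0.6 F_u A_nv = 165.1 kN; 0.6 F_y A_gv = 172.8 kN → shear rupture governs the shear term.
R_n = 165.1 + 1.0 × 430 × 96 / 1000 = 206.4 kN.
Design strength φR_n = 0.75 × 206.4 = 155 kN.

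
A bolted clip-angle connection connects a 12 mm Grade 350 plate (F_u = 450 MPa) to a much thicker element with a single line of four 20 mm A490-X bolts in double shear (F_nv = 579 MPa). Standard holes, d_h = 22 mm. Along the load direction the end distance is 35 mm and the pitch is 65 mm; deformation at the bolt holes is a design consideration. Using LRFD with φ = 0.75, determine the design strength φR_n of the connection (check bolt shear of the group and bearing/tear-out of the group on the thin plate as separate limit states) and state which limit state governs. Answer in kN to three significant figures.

Bolt shear: A_b = π·20²/4 = 314.2 mm²; R_n = 579 × 314.2 × 4 × 2 / 1000 = 1455 kN → 0.75 × 1455 = 1090 kN.
Bearing (1.2 l_c t F_u ≤ 2.4 d t F_u): upper limit = 2.4·20·12·450 / 1000 = 259.2 kN.
  Edge l_c = 35 − 22/2 = 24 → r_n = 155.5 kN; interior l_c = 65 − 22 = 43 → r_n = 259.2 kN.
  R_n,bearing = 1·155.5 + 3·259.2 = 933.1 kN → 0.75 × 933.1 = 700 kN.
Bearing governs: 700 kN.

700 kN (bearing governs)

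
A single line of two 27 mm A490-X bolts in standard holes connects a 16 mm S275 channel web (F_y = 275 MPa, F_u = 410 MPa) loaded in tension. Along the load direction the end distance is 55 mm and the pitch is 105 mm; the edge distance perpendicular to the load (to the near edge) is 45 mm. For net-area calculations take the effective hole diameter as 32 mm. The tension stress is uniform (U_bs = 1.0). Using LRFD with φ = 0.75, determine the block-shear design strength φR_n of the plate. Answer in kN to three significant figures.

459 kN

Shear plane L_v = 55 + 1·105 = 160 mm; A_gv = 160 × 16 = 2560 mm².
A_nv = (160 − 1.5·32) × 16 = 1792 mm².
A_nt = (45 − 0.5·32) × 16 = 464 mm².
0.6 F_u A_nv = 440.8 kN; 0.6 F_y A_gv = 422.4 kN → shear yielding governs the shear term.
R_n = 422.4 + 1.0 × 410 × 464 / 1000 = 612.6 kN.
Design strength φR_n = 0.75 × 612.6 = 459 kN.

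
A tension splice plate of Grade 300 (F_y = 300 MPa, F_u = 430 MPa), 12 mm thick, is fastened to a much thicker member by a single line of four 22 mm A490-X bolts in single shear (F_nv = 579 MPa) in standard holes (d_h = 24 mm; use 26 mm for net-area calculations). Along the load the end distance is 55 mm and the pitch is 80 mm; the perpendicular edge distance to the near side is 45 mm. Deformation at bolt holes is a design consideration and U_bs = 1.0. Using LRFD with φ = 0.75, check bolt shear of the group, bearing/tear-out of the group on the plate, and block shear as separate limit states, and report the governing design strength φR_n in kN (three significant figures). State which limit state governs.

Bolt shear: A_b = π·22²/4 = 380.1 mm²; R_n = 579 × 380.1 × 4 × 1 / 1000 = 880.4 kN → 0.75 × 880.4 = 660 kN.
Bearing: edge l_c = 43, r_n = 266.3 kN; interior l_c = 56, r_n = 272.4 kN; R_n = 266.3 + 3·272.4 = 1084 kN → 813 kN.
Block shear: A_gv = 3540, A_nv = 2448, A_nt = 384 mm²; R_n = min(0.6F_uA_nv, 0.6F_yA_gv) + U_bs·F_u·A_nt = 796.7 kN → 598 kN.
Block shear governs: 598 kN.

598 kN (block shear governs)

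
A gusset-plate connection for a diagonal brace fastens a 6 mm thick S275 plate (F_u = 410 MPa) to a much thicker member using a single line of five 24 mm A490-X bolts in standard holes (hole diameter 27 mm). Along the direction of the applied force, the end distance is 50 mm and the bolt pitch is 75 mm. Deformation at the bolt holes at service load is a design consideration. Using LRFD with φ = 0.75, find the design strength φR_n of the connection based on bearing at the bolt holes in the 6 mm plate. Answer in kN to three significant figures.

Per bolt r_n = 1.2 l_c t F_u ≤ 2.4 d t F_u; upper limit = 2.4 × 24 × 6 × 410 / 1000 = 141.7 kN.
Edge bolt: l_c = 50 − 27/2 = 36.5 mm → 1.2 × 36.5 × 6 × 410 / 1000 = 107.7 → r_n = 107.7 kN.
Interior bolts: l_c = 75 − 27 = 48 mm → 1.2 × 48 × 6 × 410 / 1000 = 141.7 → r_n = 141.7 kN.
R_n = 1 × 107.7 + 4 × 141.7 = 674.5 kN.
Design strength φR_n = 0.75 × 674.5 = 506 kN.

506 kN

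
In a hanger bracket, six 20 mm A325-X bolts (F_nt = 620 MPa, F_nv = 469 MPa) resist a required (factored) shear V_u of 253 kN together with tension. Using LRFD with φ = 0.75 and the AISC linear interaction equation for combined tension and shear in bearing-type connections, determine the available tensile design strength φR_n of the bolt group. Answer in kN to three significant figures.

805 kN

A_b = π·20²/4 = 314.2 mm²; f_rv = 253 × 1000 / (6 × 314.2) = 134.2 MPa.
F'_nt = 1.3 F_nt − (F_nt / φF_nv) f_rv = 1.3·620 − (620/(0.75·469))·134.2 = 569.4 MPa, capped at F_nt → F'_nt = 569.4 MPa.
R_n = F'_nt · A_b · n = 569.4 × 314.2 × 6 / 1000 = 1073 kN.
Design strength φR_n = 0.75 × 1073 = 805 kN.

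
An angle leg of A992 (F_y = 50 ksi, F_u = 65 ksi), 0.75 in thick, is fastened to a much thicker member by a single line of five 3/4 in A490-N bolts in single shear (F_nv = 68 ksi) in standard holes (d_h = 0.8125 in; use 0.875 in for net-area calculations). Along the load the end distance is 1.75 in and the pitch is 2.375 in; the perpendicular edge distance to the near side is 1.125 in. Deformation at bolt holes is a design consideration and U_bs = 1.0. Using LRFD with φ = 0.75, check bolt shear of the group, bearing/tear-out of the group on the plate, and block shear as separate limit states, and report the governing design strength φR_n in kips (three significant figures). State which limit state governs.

113 kips (bolt shear governs)

Bolt shear: A_b = π·0.75²/4 = 0.4418 in²; R_n = 68 × 0.4418 × 5 × 1 = 150.2 kips → 0.75 × 150.2 = 113 kips.
Bearing: edge l_c = 1.344, r_n = 78.61 kips; interior l_c = 1.562, r_n = 87.75 kips; R_n = 78.61 + 4·87.75 = 429.6 kips → 322 kips.
Block shear: A_gv = 8.438, A_nv = 5.484, A_nt = 0.5156 in²; R_n = min(0.6F_uA_nv, 0.6F_yA_gv) + U_bs·F_u·A_nt = 247.4 kips → 186 kips.
Bolt shear governs: 113 kips.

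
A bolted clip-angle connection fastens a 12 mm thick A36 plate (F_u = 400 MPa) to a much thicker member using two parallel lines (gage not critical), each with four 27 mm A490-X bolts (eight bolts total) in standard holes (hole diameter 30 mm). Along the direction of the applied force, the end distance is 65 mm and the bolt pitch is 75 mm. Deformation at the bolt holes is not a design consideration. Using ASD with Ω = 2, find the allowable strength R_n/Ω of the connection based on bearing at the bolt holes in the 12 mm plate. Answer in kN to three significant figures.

Per bolt r_n = 1.5 l_c t F_u ≤ 3.0 d t F_u; upper limit = 3.0 × 27 × 12 × 400 / 1000 = 388.8 kN.
Edge bolt: l_c = 65 − 30/2 = 50 mm → 1.5 × 50 × 12 × 400 / 1000 = 360 → r_n = 360 kN.
Interior bolts: l_c = 75 − 30 = 45 mm → 1.5 × 45 × 12 × 400 / 1000 = 324 → r_n = 324 kN.
R_n = 2 × 360 + 6 × 324 = 2664 kN.
Allowable strength R_n/Ω = 2664 / 2 = 1330 kN.

1330 kN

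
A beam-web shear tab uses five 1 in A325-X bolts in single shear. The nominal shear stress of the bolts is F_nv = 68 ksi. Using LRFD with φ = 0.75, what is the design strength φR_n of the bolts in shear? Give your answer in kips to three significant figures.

A_b = π × 1² / 4 = 0.7854 in².
R_n = F_nv · A_b · n · n_s = 68 × 0.7854 × 5 × 1 = 267 kips.
Design strength φR_n = 0.75 × 267 = 200 kips.

200 kips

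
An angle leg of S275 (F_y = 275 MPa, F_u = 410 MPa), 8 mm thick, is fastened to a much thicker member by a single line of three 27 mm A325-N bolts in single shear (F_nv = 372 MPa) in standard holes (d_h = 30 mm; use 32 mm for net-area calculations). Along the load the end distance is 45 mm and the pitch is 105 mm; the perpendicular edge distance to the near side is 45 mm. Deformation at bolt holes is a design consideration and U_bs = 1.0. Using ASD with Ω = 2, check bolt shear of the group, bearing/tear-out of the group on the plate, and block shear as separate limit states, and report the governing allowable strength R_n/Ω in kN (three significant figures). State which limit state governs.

Bolt shear: A_b = π·27²/4 = 572.6 mm²; R_n = 372 × 572.6 × 3 × 1 / 1000 = 639 kN → 639 / 2 = 319 kN.
Bearing: edge l_c = 30, r_n = 118.1 kN; interior l_c = 75, r_n = 212.5 kN; R_n = 118.1 + 2·212.5 = 543.2 kN → 272 kN.
Block shear: A_gv = 2040, A_nv = 1400, A_nt = 232 mm²; R_n = min(0.6F_uA_nv, 0.6F_yA_gv) + U_bs·F_u·A_nt = 431.7 kN → 216 kN.
Block shear governs: 216 kN.

216 kN (block shear governs)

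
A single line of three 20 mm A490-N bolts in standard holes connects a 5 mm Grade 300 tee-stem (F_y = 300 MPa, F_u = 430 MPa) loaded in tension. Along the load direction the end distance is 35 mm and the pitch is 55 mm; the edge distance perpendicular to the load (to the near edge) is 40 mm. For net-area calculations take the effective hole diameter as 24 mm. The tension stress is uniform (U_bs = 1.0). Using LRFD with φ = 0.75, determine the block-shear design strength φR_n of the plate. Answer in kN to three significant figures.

Shear plane L_v = 35 + 2·55 = 145 mm; A_gv = 145 × 5 = 725 mm².
A_nv = (145 − 2.5·24) × 5 = 425 mm².
A_nt = (40 − 0.5·24) × 5 = 140 mm².
0.6 F_u A_nv = 109.7 kN; 0.6 F_y A_gv = 130.5 kN → shear rupture governs the shear term.
R_n = 109.7 + 1.0 × 430 × 140 / 1000 = 169.9 kN.
Design strength φR_n = 0.75 × 169.9 = 127 kN.

127 kN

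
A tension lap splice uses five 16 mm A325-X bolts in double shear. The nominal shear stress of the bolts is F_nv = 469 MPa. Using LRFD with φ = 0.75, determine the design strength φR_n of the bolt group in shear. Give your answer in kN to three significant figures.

707 kN

A_b = π × 16² / 4 = 201.1 mm².
R_n = F_nv · A_b · n · n_s = 469 × 201.1 × 5 × 2 / 1000 = 943 kN.
Design strength φR_n = 0.75 × 943 = 707 kN.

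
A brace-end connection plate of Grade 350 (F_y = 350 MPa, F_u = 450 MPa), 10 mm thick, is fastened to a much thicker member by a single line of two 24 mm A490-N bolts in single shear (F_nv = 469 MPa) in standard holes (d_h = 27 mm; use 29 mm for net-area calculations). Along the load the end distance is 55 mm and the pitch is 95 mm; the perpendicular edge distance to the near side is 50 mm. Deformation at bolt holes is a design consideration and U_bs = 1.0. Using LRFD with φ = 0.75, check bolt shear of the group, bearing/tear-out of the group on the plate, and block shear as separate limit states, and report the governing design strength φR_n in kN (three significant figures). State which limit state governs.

Bolt shear: A_b = π·24²/4 = 452.4 mm²; R_n = 469 × 452.4 × 2 × 1 / 1000 = 424.3 kN → 0.75 × 424.3 = 318 kN.
Bearing: edge l_c = 41.5, r_n = 224.1 kN; interior l_c = 68, r_n = 259.2 kN; R_n = 224.1 + 1·259.2 = 483.3 kN → 362 kN.
Block shear: A_gv = 1500, A_nv = 1065, A_nt = 355 mm²; R_n = min(0.6F_uA_nv, 0.6F_yA_gv) + U_bs·F_u·A_nt = 447.3 kN → 335 kN.
Bolt shear governs: 318 kN.

318 kN (bolt shear governs)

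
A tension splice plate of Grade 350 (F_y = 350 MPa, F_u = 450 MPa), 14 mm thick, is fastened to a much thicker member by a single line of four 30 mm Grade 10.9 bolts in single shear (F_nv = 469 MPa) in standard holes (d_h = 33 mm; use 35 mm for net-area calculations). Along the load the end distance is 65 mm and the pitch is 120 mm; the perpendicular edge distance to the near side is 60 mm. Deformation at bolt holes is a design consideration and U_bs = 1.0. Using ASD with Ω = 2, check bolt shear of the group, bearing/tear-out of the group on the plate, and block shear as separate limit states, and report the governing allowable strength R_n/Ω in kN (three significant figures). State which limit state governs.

663 kN (bolt shear governs)

Bolt shear: A_b = π·30²/4 = 706.9 mm²; R_n = 469 × 706.9 × 4 × 1 / 1000 = 1326 kN → 1326 / 2 = 663 kN.
Bearing: edge l_c = 48.5, r_n = 366.7 kN; interior l_c = 87, r_n = 453.6 kN; R_n = 366.7 + 3·453.6 = 1727 kN → 864 kN.
Block shear: A_gv = 5950, A_nv = 4235, A_nt = 595 mm²; R_n = min(0.6F_uA_nv, 0.6F_yA_gv) + U_bs·F_u·A_nt = 1411 kN → 706 kN.
Bolt shear governs: 663 kN.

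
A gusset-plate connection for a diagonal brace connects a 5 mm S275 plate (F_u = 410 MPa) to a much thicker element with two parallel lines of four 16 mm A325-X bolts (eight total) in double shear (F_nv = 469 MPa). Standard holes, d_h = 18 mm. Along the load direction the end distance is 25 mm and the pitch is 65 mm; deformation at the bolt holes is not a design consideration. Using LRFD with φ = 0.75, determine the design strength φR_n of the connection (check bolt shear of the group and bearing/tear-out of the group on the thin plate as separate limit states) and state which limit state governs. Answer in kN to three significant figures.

517 kN (bearing governs)

Bolt shear: A_b = π·16²/4 = 201.1 mm²; R_n = 469 × 201.1 × 8 × 2 / 1000 = 1509 kN → 0.75 × 1509 = 1130 kN.
Bearing (1.5 l_c t F_u ≤ 3.0 d t F_u): upper limit = 3.0·16·5·410 / 1000 = 98.4 kN.
  Edge l_c = 25 − 18/2 = 16 → r_n = 49.2 kN; interior l_c = 65 − 18 = 47 → r_n = 98.4 kN.
  R_n,bearing = 2·49.2 + 6·98.4 = 688.8 kN → 0.75 × 688.8 = 517 kN.
Bearing governs: 517 kN.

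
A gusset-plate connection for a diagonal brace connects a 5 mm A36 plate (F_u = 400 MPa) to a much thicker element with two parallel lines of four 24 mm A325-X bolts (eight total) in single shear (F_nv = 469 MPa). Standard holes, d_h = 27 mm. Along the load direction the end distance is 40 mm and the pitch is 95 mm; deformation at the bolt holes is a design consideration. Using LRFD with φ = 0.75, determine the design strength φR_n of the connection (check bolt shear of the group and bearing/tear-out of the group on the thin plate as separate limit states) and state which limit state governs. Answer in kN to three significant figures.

Bolt shear: A_b = π·24²/4 = 452.4 mm²; R_n = 469 × 452.4 × 8 × 1 / 1000 = 1697 kN → 0.75 × 1697 = 1270 kN.
Bearing (1.2 l_c t F_u ≤ 2.4 d t F_u): upper limit = 2.4·24·5·400 / 1000 = 115.2 kN.
  Edge l_c = 40 − 27/2 = 26.5 → r_n = 63.6 kN; interior l_c = 95 − 27 = 68 → r_n = 115.2 kN.
  R_n,bearing = 2·63.6 + 6·115.2 = 818.4 kN → 0.75 × 818.4 = 614 kN.
Bearing governs: 614 kN.

614 kN (bearing governs)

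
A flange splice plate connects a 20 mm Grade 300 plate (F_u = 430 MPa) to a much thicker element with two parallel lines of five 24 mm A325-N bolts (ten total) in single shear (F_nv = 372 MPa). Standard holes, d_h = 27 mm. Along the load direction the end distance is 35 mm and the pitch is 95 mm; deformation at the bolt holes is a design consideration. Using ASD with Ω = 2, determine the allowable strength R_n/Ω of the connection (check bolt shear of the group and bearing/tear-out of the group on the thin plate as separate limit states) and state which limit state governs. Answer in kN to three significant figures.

841 kN (bolt shear governs)

Bolt shear: A_b = π·24²/4 = 452.4 mm²; R_n = 372 × 452.4 × 10 × 1 / 1000 = 1683 kN → 1683 / 2 = 841 kN.
Bearing (1.2 l_c t F_u ≤ 2.4 d t F_u): upper limit = 2.4·24·20·430 / 1000 = 495.4 kN.
  Edge l_c = 35 − 27/2 = 21.5 → r_n = 221.9 kN; interior l_c = 95 − 27 = 68 → r_n = 495.4 kN.
  R_n,bearing = 2·221.9 + 8·495.4 = 4407 kN → 4407 / 2 = 2200 kN.
Bolt shear governs: 841 kN.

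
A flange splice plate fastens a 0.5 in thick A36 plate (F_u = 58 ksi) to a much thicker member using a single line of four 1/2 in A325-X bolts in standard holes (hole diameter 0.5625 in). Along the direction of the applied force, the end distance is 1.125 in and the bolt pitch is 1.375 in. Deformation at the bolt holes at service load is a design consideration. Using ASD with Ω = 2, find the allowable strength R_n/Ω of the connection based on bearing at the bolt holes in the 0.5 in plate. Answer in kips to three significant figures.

57.1 kips

Per bolt r_n = 1.2 l_c t F_u ≤ 2.4 d t F_u; upper limit = 2.4 × 0.5 × 0.5 × 58 = 34.8 kips.
Edge bolt: l_c = 1.125 − 0.5625/2 = 0.8438 in → 1.2 × 0.8438 × 0.5 × 58 = 29.36 → r_n = 29.36 kips.
Interior bolts: l_c = 1.375 − 0.5625 = 0.8125 in → 1.2 × 0.8125 × 0.5 × 58 = 28.27 → r_n = 28.27 kips.
R_n = 1 × 29.36 + 3 × 28.27 = 114.2 kips.
Allowable strength R_n/Ω = 114.2 / 2 = 57.1 kips.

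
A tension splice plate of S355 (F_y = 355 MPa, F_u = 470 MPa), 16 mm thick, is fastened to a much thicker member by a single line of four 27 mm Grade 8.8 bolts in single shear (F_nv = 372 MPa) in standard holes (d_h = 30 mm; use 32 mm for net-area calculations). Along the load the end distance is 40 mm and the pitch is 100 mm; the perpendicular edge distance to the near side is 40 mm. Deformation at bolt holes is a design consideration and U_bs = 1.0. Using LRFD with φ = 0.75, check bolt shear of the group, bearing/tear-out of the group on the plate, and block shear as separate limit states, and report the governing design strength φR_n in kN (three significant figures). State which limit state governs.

639 kN (bolt shear governs)

Bolt shear: A_b = π·27²/4 = 572.6 mm²; R_n = 372 × 572.6 × 4 × 1 / 1000 = 852 kN → 0.75 × 852 = 639 kN.
Bearing: edge l_c = 25, r_n = 225.6 kN; interior l_c = 70, r_n = 487.3 kN; R_n = 225.6 + 3·487.3 = 1687 kN → 1270 kN.
Block shear: A_gv = 5440, A_nv = 3648, A_nt = 384 mm²; R_n = min(0.6F_uA_nv, 0.6F_yA_gv) + U_bs·F_u·A_nt = 1209 kN → 907 kN.
Bolt shear governs: 639 kN.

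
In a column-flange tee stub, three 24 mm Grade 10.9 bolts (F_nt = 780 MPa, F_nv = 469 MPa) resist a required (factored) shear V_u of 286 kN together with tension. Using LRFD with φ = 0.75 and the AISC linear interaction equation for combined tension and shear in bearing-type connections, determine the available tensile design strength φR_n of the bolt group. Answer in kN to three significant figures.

556 kN

A_b = π·24²/4 = 452.4 mm²; f_rv = 286 × 1000 / (3 × 452.4) = 210.7 MPa.
F'_nt = 1.3 F_nt − (F_nt / φF_nv) f_rv = 1.3·780 − (780/(0.75·469))·210.7 = 546.7 MPa, capped at F_nt → F'_nt = 546.7 MPa.
R_n = F'_nt · A_b · n = 546.7 × 452.4 × 3 / 1000 = 742 kN.
Design strength φR_n = 0.75 × 742 = 556 kN.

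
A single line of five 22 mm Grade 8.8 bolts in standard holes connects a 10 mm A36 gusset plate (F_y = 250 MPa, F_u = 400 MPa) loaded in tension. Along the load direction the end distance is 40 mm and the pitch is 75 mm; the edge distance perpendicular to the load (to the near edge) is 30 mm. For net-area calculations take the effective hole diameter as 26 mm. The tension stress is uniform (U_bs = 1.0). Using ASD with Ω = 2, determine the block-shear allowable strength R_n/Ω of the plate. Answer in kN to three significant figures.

Shear plane L_v = 40 + 4·75 = 340 mm; A_gv = 340 × 10 = 3400 mm².
A_nv = (340 − 4.5·26) × 10 = 2230 mm².
A_nt = (30 − 0.5·26) × 10 = 170 mm².
0.6 F_u A_nv = 535.2 kN; 0.6 F_y A_gv = 510 kN → shear yielding governs the shear term.
R_n = 510 + 1.0 × 400 × 170 / 1000 = 578 kN.
Allowable strength R_n/Ω = 578 / 2 = 289 kN.

289 kN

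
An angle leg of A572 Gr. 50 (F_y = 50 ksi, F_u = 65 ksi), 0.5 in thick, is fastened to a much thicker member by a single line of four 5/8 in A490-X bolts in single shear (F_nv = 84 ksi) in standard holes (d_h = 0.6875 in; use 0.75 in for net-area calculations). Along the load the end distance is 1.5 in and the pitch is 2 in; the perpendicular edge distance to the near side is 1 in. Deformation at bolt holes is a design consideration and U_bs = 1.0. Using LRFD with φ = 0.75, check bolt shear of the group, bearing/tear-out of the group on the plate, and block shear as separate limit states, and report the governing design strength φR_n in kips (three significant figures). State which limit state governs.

Bolt shear: A_b = π·0.625²/4 = 0.3068 in²; R_n = 84 × 0.3068 × 4 × 1 = 103.1 kips → 0.75 × 103.1 = 77.3 kips.
Bearing: edge l_c = 1.156, r_n = 45.09 kips; interior l_c = 1.312, r_n = 48.75 kips; R_n = 45.09 + 3·48.75 = 191.3 kips → 144 kips.
Block shear: A_gv = 3.75, A_nv = 2.438, A_nt = 0.3125 in²; R_n = min(0.6F_uA_nv, 0.6F_yA_gv) + U_bs·F_u·A_nt = 115.4 kips → 86.5 kips.
Bolt shear governs: 77.3 kips.

77.3 kips (bolt shear governs)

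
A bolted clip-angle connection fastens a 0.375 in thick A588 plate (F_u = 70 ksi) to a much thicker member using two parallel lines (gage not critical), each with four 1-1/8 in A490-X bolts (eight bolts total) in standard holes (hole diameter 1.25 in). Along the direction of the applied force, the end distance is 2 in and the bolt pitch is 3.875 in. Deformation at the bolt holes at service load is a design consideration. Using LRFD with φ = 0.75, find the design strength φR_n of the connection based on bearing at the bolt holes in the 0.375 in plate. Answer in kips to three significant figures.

384 kips

Per bolt r_n = 1.2 l_c t F_u ≤ 2.4 d t F_u; upper limit = 2.4 × 1.125 × 0.375 × 70 = 70.88 kips.
Edge bolt: l_c = 2 − 1.25/2 = 1.375 in → 1.2 × 1.375 × 0.375 × 70 = 43.31 → r_n = 43.31 kips.
Interior bolts: l_c = 3.875 − 1.25 = 2.625 in → 1.2 × 2.625 × 0.375 × 70 = 82.69 → r_n = 70.88 kips.
R_n = 2 × 43.31 + 6 × 70.88 = 511.9 kips.
Design strength φR_n = 0.75 × 511.9 = 384 kips.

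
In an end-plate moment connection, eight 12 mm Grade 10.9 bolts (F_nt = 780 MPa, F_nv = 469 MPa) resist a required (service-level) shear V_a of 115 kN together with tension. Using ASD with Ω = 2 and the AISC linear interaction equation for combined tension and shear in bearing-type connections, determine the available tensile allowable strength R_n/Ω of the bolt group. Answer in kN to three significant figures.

A_b = π·12²/4 = 113.1 mm²; f_rv = 115 × 1000 / (8 × 113.1) = 127.1 MPa.
F'_nt = 1.3 F_nt − (Ω F_nt / F_nv) f_rv = 1.3·780 − (2·780/469)·127.1 = 591.2 MPa, capped at F_nt → F'_nt = 591.2 MPa.
R_n = F'_nt · A_b · n = 591.2 × 113.1 × 8 / 1000 = 534.9 kN.
Allowable strength R_n/Ω = 534.9 / 2 = 267 kN.

267 kN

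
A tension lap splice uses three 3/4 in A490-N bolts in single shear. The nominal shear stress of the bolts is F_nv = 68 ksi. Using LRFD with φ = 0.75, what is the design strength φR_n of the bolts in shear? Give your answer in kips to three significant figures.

A_b = π × 0.75² / 4 = 0.4418 in².
R_n = F_nv · A_b · n · n_s = 68 × 0.4418 × 3 × 1 = 90.12 kips.
Design strength φR_n = 0.75 × 90.12 = 67.6 kips.

67.6 kips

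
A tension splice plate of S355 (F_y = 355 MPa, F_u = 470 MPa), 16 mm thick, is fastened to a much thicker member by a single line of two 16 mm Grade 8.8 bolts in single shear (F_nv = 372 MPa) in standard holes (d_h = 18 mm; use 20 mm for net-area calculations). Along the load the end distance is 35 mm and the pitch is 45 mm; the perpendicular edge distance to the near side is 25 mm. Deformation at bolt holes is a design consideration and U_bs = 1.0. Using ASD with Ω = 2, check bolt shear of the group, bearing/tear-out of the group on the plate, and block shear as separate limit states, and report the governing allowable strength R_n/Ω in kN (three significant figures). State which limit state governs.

Bolt shear: A_b = π·16²/4 = 201.1 mm²; R_n = 372 × 201.1 × 2 × 1 / 1000 = 149.6 kN → 149.6 / 2 = 74.8 kN.
Bearing: edge l_c = 26, r_n = 234.6 kN; interior l_c = 27, r_n = 243.6 kN; R_n = 234.6 + 1·243.6 = 478.3 kN → 239 kN.
Block shear: A_gv = 1280, A_nv = 800, A_nt = 240 mm²; R_n = min(0.6F_uA_nv, 0.6F_yA_gv) + U_bs·F_u·A_nt = 338.4 kN → 169 kN.
Bolt shear governs: 74.8 kN.

74.8 kN (bolt shear governs)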